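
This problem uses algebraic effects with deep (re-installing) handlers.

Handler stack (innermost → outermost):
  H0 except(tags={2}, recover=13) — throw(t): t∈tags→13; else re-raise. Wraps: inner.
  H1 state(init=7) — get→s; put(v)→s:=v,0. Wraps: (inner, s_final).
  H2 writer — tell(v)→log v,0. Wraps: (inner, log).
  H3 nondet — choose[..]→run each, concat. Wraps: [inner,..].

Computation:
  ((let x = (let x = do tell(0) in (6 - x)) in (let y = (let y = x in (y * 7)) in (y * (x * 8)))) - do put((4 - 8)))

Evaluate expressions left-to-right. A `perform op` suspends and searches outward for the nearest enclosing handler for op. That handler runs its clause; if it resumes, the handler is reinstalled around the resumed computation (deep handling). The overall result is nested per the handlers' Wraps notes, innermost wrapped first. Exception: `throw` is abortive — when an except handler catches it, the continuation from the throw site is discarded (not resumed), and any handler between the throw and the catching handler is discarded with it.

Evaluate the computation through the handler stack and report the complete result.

Step-by-step:
tell(0) @ H2 ⇒ log+=0
put(-4) @ H1 ⇒ s:=-4
H0 returns 2016
H1 returns (2016, -4)
H2 returns ((2016, -4), (0))
H3 returns [((2016, -4), (0))]
= [((2016, -4), (0))]

Answer: [((2016, -4), (0))]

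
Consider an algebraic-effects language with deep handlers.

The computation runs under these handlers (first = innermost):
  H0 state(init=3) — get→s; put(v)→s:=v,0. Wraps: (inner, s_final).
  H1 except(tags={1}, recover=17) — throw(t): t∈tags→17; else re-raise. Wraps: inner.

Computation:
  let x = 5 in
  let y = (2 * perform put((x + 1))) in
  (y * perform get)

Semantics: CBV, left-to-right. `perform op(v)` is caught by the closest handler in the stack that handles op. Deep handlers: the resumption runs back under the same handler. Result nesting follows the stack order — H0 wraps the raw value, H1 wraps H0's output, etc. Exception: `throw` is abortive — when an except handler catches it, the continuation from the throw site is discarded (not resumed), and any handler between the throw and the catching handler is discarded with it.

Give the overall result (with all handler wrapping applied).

Answer: (0, 6)

Evaluation trace:
put(6) @ H0 ⇒ s:=6
get @ H0 ⇒ 6
H0 returns (0, 6)
H1 returns (0, 6)
= (0, 6)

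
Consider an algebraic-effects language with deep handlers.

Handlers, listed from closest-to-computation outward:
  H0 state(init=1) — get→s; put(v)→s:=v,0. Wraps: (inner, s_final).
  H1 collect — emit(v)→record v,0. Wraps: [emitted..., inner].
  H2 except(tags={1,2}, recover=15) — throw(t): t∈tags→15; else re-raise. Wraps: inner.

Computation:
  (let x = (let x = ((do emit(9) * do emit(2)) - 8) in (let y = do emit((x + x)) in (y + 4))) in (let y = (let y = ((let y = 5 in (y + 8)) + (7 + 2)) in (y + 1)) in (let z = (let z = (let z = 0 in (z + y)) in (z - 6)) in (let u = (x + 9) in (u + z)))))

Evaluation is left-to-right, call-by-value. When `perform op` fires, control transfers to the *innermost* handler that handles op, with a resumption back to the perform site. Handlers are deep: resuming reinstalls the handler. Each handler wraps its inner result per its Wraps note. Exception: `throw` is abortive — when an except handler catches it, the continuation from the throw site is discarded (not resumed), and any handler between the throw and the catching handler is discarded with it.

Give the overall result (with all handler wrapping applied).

Evaluation trace:
emit(9) @ H1 ⇒ out+=9
emit(2) @ H1 ⇒ out+=2
emit(-16) @ H1 ⇒ out+=-16
H0 returns (30, 1)
H1 returns [9, 2, -16, (30, 1)]
H2 returns [9, 2, -16, (30, 1)]
= [9, 2, -16, (30, 1)]

Answer: [9, 2, -16, (30, 1)]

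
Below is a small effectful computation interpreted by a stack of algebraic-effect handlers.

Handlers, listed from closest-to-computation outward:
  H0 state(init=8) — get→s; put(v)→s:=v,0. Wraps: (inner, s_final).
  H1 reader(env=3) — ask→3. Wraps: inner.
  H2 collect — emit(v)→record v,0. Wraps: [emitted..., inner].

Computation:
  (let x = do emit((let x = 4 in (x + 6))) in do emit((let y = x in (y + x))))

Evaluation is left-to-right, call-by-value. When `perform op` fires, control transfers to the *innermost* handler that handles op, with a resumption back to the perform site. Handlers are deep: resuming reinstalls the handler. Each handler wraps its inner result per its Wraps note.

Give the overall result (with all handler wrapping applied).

Answer: [10, 0, (0, 8)]

Evaluation trace:
emit(10) @ H2 ⇒ out+=10
emit(0) @ H2 ⇒ out+=0
H0 returns (0, 8)
H1 returns (0, 8)
H2 returns [10, 0, (0, 8)]
= [10, 0, (0, 8)]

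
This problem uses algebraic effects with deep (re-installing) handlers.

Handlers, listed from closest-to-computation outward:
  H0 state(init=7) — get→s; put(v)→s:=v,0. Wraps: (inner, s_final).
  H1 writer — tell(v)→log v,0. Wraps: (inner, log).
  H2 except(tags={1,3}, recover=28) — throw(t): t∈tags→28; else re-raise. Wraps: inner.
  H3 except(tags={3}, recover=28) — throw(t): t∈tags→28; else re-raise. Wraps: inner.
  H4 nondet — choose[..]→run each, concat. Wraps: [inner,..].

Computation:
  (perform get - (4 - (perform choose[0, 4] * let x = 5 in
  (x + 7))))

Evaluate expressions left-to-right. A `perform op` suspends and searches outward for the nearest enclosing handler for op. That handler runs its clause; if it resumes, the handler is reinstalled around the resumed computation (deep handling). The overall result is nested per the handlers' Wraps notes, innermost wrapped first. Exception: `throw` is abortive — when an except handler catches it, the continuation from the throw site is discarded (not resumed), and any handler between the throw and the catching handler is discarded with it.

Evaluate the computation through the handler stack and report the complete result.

Evaluation trace:
get @ H0 ⇒ 7
choose[0, 4] @ H4
  branch[0] choose=0:
    H0 returns (3, 7)
    H1 returns ((3, 7), ())
    H2 returns ((3, 7), ())
    H3 returns ((3, 7), ())
    H4 returns [((3, 7), ())]
  branch[1] choose=4:
    H0 returns (51, 7)
    H1 returns ((51, 7), ())
    H2 returns ((51, 7), ())
    H3 returns ((51, 7), ())
    H4 returns [((51, 7), ())]
= [((3, 7), ()), ((51, 7), ())]

Answer: [((3, 7), ()), ((51, 7), ())]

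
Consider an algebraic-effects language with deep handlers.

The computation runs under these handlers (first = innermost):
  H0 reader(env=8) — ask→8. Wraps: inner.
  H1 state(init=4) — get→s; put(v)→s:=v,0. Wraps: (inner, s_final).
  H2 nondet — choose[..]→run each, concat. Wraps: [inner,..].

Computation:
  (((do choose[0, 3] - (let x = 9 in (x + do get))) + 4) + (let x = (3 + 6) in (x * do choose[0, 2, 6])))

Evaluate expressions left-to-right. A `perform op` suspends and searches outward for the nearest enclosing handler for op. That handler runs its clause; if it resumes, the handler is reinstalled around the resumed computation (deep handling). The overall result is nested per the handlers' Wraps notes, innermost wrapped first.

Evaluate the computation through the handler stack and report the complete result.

Answer: [(-9, 4), (9, 4), (45, 4), (-6, 4), (12, 4), (48, 4)]

Working:
choose[0, 3] @ H2
  branch[0] choose=0:
    get @ H1 ⇒ 4
    choose[0, 2, 6] @ H2
      branch[0] choose=0:
        H0 returns -9
        H1 returns (-9, 4)
        H2 returns [(-9, 4)]
      branch[1] choose=2:
        H0 returns 9
        H1 returns (9, 4)
        H2 returns [(9, 4)]
      branch[2] choose=6:
        H0 returns 45
        H1 returns (45, 4)
        H2 returns [(45, 4)]
  branch[1] choose=3:
    get @ H1 ⇒ 4
    choose[0, 2, 6] @ H2
      branch[0] choose=0:
        H0 returns -6
        H1 returns (-6, 4)
        H2 returns [(-6, 4)]
      branch[1] choose=2:
        H0 returns 12
        H1 returns (12, 4)
        H2 returns [(12, 4)]
      branch[2] choose=6:
        H0 returns 48
        H1 returns (48, 4)
        H2 returns [(48, 4)]
= [(-9, 4), (9, 4), (45, 4), (-6, 4), (12, 4), (48, 4)]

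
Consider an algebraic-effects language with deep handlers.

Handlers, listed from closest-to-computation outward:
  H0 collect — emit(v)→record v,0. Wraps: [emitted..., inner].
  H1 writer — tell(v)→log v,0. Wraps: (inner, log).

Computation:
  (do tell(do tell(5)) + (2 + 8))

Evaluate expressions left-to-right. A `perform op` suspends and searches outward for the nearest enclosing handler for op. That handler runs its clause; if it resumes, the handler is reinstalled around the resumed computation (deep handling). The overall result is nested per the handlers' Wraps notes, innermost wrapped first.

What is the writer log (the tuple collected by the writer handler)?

Answer: (5, 0)

Working:
tell(5) @ H1 ⇒ log+=5
tell(0) @ H1 ⇒ log+=0
H0 returns [10]
H1 returns ([10], (5, 0))
= ([10], (5, 0))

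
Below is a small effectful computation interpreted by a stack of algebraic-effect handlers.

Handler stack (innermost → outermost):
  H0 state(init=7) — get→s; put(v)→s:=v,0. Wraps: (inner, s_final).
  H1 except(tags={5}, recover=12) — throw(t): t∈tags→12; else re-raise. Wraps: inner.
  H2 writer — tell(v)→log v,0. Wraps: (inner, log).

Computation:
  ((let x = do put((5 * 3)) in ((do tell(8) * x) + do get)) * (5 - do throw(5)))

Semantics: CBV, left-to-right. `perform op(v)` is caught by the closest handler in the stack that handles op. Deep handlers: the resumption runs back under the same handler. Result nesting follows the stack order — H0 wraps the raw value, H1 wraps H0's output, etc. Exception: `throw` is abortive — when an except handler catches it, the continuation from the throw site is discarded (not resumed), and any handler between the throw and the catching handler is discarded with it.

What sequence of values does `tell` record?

Evaluation trace:
put(15) @ H0 ⇒ s:=15
tell(8) @ H2 ⇒ log+=8
get @ H0 ⇒ 15
throw(5) @ H1 caught ⇒ 12
H2 returns (12, (8))
= (12, (8))

Answer: (8)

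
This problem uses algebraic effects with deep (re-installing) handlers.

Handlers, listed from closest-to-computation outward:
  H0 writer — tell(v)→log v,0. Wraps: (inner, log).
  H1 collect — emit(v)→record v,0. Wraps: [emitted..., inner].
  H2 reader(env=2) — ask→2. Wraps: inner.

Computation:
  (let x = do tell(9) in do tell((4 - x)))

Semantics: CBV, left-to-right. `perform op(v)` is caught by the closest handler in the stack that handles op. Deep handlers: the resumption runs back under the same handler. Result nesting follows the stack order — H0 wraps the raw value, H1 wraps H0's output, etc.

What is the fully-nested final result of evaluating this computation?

Step-by-step:
tell(9) @ H0 ⇒ log+=9
tell(4) @ H0 ⇒ log+=4
H0 returns (0, (9, 4))
H1 returns [(0, (9, 4))]
H2 returns [(0, (9, 4))]
= [(0, (9, 4))]

Answer: [(0, (9, 4))]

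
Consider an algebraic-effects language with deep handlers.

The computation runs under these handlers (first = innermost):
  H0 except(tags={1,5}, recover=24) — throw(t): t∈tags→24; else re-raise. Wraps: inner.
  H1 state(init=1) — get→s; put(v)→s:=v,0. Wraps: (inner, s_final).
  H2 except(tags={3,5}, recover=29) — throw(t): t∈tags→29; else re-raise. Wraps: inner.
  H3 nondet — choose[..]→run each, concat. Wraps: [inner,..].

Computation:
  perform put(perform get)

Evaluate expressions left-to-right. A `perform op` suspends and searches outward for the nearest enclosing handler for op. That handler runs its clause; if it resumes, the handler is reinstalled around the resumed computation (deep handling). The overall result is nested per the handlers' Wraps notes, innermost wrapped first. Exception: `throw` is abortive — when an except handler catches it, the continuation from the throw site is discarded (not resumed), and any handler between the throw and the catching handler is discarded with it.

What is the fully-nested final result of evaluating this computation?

Answer: [(0, 1)]

Step-by-step:
get @ H1 ⇒ 1
put(1) @ H1 ⇒ s:=1
H0 returns 0
H1 returns (0, 1)
H2 returns (0, 1)
H3 returns [(0, 1)]
= [(0, 1)]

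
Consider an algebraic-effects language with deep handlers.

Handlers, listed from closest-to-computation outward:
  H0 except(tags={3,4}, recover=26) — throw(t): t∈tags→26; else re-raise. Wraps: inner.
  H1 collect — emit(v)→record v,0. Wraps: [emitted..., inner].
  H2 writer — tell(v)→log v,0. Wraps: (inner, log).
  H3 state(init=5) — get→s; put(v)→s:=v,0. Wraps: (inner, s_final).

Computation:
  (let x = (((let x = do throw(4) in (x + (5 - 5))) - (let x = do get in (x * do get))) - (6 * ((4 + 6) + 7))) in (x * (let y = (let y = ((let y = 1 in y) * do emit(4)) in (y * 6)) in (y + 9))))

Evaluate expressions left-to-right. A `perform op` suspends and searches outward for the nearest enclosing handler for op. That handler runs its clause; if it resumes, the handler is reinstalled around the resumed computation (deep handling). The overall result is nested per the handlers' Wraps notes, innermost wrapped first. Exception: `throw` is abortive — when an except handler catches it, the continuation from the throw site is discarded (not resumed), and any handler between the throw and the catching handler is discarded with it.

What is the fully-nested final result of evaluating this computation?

Working:
throw(4) @ H0 caught ⇒ 26
H1 returns [26]
H2 returns ([26], ())
H3 returns (([26], ()), 5)
= (([26], ()), 5)

Answer: (([26], ()), 5)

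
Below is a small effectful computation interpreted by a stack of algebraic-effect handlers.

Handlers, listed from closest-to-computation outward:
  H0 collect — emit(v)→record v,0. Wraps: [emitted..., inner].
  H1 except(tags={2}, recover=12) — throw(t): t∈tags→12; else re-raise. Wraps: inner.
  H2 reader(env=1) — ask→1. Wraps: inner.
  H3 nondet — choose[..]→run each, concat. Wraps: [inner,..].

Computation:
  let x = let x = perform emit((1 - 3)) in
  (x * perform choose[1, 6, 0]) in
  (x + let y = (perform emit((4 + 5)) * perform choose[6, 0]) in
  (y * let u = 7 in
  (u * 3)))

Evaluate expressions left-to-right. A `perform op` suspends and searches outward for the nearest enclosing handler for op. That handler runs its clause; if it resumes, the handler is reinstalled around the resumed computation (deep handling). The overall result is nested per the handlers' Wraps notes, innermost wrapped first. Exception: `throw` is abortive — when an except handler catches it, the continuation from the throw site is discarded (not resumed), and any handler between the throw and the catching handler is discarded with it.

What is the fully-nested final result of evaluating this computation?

Working:
emit(-2) @ H0 ⇒ out+=-2
choose[1, 6, 0] @ H3
  branch[0] choose=1:
    emit(9) @ H0 ⇒ out+=9
    choose[6, 0] @ H3
      branch[0] choose=6:
        H0 returns [-2, 9, 0]
        H1 returns [-2, 9, 0]
        H2 returns [-2, 9, 0]
        H3 returns [[-2, 9, 0]]
      branch[1] choose=0:
        H0 returns [-2, 9, 0]
        H1 returns [-2, 9, 0]
        H2 returns [-2, 9, 0]
        H3 returns [[-2, 9, 0]]
  branch[1] choose=6:
    emit(9) @ H0 ⇒ out+=9
    choose[6, 0] @ H3
      branch[0] choose=6:
        H0 returns [-2, 9, 0]
        H1 returns [-2, 9, 0]
        H2 returns [-2, 9, 0]
        H3 returns [[-2, 9, 0]]
      branch[1] choose=0:
        H0 returns [-2, 9, 0]
        H1 returns [-2, 9, 0]
        H2 returns [-2, 9, 0]
        H3 returns [[-2, 9, 0]]
  branch[2] choose=0:
    emit(9) @ H0 ⇒ out+=9
    choose[6, 0] @ H3
      branch[0] choose=6:
        H0 returns [-2, 9, 0]
        H1 returns [-2, 9, 0]
        H2 returns [-2, 9, 0]
        H3 returns [[-2, 9, 0]]
      branch[1] choose=0:
        H0 returns [-2, 9, 0]
        H1 returns [-2, 9, 0]
        H2 returns [-2, 9, 0]
        H3 returns [[-2, 9, 0]]
= [[-2, 9, 0], [-2, 9, 0], [-2, 9, 0], [-2, 9, 0], [-2, 9, 0], [-2, 9, 0]]

Answer: [[-2, 9, 0], [-2, 9, 0], [-2, 9, 0], [-2, 9, 0], [-2, 9, 0], [-2, 9, 0]]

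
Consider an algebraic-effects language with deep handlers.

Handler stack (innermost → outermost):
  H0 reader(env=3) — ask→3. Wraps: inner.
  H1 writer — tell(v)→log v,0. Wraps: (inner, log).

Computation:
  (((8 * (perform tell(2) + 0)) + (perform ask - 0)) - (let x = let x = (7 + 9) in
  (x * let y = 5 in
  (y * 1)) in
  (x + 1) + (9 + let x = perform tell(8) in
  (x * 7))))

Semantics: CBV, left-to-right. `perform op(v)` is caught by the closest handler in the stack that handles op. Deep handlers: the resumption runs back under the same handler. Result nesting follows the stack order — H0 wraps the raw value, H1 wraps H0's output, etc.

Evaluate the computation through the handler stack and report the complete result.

Answer: (-87, (2, 8))

Step-by-step:
tell(2) @ H1 ⇒ log+=2
ask @ H0 ⇒ 3
tell(8) @ H1 ⇒ log+=8
H0 returns -87
H1 returns (-87, (2, 8))
= (-87, (2, 8))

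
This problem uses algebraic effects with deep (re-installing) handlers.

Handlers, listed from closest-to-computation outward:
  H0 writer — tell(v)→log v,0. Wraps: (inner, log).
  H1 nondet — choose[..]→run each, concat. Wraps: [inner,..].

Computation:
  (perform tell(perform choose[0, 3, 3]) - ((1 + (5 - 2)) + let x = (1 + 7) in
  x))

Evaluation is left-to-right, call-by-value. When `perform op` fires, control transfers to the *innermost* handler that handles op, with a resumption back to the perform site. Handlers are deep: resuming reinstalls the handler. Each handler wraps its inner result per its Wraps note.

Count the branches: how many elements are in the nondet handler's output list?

Answer: 3

Working:
choose[0, 3, 3] @ H1
  branch[0] choose=0:
    tell(0) @ H0 ⇒ log+=0
    H0 returns (-12, (0))
    H1 returns [(-12, (0))]
  branch[1] choose=3:
    tell(3) @ H0 ⇒ log+=3
    H0 returns (-12, (3))
    H1 returns [(-12, (3))]
  branch[2] choose=3:
    tell(3) @ H0 ⇒ log+=3
    H0 returns (-12, (3))
    H1 returns [(-12, (3))]
= [(-12, (0)), (-12, (3)), (-12, (3))]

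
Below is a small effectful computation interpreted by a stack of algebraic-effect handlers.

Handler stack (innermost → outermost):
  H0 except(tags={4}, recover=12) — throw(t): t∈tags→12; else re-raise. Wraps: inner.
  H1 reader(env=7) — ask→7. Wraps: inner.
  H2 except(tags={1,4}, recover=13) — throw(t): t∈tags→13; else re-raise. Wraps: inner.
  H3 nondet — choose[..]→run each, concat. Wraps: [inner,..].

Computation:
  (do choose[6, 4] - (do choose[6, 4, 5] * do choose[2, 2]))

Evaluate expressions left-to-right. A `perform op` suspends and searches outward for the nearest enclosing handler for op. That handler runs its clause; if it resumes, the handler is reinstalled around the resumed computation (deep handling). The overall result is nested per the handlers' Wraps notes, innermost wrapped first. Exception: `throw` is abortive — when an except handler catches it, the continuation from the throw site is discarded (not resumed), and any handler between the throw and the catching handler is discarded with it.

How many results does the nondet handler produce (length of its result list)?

Answer: 12

Working:
choose[6, 4] @ H3
  branch[0] choose=6:
    choose[6, 4, 5] @ H3
      branch[0] choose=6:
        choose[2, 2] @ H3
          branch[0] choose=2:
            H0 returns -6
            H1 returns -6
            H2 returns -6
            H3 returns [-6]
          branch[1] choose=2:
            H0 returns -6
            H1 returns -6
            H2 returns -6
            H3 returns [-6]
      branch[1] choose=4:
        choose[2, 2] @ H3
          branch[0] choose=2:
            H0 returns -2
            H1 returns -2
            H2 returns -2
            H3 returns [-2]
          branch[1] choose=2:
            H0 returns -2
            H1 returns -2
            H2 returns -2
            H3 returns [-2]
      branch[2] choose=5:
        choose[2, 2] @ H3
          branch[0] choose=2:
            H0 returns -4
            H1 returns -4
            H2 returns -4
            H3 returns [-4]
          branch[1] choose=2:
            H0 returns -4
            H1 returns -4
            H2 returns -4
            H3 returns [-4]
  branch[1] choose=4:
    choose[6, 4, 5] @ H3
      branch[0] choose=6:
        choose[2, 2] @ H3
          branch[0] choose=2:
            H0 returns -8
            H1 returns -8
            H2 returns -8
            H3 returns [-8]
          branch[1] choose=2:
            H0 returns -8
            H1 returns -8
            H2 returns -8
            H3 returns [-8]
      branch[1] choose=4:
        choose[2, 2] @ H3
          branch[0] choose=2:
            H0 returns -4
            H1 returns -4
            H2 returns -4
            H3 returns [-4]
          branch[1] choose=2:
            H0 returns -4
            H1 returns -4
            H2 returns -4
            H3 returns [-4]
      branch[2] choose=5:
        choose[2, 2] @ H3
          branch[0] choose=2:
            H0 returns -6
            H1 returns -6
            H2 returns -6
            H3 returns [-6]
          branch[1] choose=2:
            H0 returns -6
            H1 returns -6
            H2 returns -6
            H3 returns [-6]
= [-6, -6, -2, -2, -4, -4, -8, -8, -4, -4, -6, -6]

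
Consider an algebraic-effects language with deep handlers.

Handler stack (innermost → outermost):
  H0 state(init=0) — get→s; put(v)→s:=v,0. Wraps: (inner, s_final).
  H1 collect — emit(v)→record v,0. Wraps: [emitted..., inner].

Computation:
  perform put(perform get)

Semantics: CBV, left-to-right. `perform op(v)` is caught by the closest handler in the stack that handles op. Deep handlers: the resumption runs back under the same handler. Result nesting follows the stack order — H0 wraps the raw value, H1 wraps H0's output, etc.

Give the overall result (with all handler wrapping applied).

Evaluation trace:
get @ H0 ⇒ 0
put(0) @ H0 ⇒ s:=0
H0 returns (0, 0)
H1 returns [(0, 0)]
= [(0, 0)]

Answer: [(0, 0)]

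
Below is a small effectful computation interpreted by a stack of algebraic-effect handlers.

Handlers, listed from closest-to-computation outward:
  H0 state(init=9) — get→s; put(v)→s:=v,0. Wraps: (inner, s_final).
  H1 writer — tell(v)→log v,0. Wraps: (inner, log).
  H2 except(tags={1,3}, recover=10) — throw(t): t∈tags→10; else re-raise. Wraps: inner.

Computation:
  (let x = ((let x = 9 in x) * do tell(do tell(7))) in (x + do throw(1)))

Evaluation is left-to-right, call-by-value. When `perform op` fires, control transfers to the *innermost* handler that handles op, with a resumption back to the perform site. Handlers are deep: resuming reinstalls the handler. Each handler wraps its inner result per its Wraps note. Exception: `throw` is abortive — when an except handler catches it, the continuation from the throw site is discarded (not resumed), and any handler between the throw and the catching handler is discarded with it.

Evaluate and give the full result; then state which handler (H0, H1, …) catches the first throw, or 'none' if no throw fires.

Answer: 10 ; first throw caught by: H2

Working:
tell(7) @ H1 ⇒ log+=7
tell(0) @ H1 ⇒ log+=0
throw(1) @ H2 caught ⇒ 10
= 10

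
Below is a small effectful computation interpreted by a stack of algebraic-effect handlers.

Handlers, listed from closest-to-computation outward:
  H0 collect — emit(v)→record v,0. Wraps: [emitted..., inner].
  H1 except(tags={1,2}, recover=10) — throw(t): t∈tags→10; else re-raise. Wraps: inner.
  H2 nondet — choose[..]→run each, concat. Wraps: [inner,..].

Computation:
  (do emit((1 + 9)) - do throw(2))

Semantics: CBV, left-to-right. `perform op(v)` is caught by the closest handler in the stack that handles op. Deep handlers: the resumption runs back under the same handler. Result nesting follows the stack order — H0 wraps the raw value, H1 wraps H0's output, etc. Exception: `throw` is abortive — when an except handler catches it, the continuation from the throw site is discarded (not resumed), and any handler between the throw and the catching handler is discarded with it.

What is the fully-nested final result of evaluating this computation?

Answer: [10]

Working:
emit(10) @ H0 ⇒ out+=10
throw(2) @ H1 caught ⇒ 10
H2 returns [10]
= [10]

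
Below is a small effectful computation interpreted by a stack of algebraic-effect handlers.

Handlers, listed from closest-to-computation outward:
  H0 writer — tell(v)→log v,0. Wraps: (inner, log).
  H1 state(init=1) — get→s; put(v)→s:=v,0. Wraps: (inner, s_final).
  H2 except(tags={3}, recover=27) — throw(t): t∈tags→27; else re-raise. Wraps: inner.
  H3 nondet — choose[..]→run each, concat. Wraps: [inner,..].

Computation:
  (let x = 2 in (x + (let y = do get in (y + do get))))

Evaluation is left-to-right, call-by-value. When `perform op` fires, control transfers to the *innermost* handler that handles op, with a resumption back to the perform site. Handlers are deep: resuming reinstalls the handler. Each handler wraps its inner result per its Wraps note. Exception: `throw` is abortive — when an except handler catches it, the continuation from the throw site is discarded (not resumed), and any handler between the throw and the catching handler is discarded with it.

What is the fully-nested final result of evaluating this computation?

Answer: [((4, ()), 1)]

Step-by-step:
get @ H1 ⇒ 1
get @ H1 ⇒ 1
H0 returns (4, ())
H1 returns ((4, ()), 1)
H2 returns ((4, ()), 1)
H3 returns [((4, ()), 1)]
= [((4, ()), 1)]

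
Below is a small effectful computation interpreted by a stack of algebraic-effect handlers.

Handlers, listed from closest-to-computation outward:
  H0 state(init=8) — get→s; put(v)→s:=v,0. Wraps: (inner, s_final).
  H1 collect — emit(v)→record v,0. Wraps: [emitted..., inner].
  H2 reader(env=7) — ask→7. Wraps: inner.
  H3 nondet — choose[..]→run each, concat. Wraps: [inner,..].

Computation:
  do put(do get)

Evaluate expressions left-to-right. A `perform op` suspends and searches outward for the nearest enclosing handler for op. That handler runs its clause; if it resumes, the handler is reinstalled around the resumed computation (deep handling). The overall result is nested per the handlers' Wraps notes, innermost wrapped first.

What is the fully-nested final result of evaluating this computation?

Step-by-step:
get @ H0 ⇒ 8
put(8) @ H0 ⇒ s:=8
H0 returns (0, 8)
H1 returns [(0, 8)]
H2 returns [(0, 8)]
H3 returns [[(0, 8)]]
= [[(0, 8)]]

Answer: [[(0, 8)]]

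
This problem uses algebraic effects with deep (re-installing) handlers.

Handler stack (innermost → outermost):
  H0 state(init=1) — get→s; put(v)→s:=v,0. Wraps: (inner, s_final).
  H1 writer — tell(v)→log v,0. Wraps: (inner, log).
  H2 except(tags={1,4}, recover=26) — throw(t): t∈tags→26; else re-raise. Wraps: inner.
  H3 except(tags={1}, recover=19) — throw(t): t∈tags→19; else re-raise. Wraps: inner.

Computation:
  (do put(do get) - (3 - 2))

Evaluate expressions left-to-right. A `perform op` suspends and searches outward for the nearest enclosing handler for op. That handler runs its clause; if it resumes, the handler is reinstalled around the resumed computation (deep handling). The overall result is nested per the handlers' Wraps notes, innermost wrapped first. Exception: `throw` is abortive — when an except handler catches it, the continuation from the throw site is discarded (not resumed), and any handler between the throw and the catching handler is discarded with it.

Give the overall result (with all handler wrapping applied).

Answer: ((-1, 1), ())

Evaluation trace:
get @ H0 ⇒ 1
put(1) @ H0 ⇒ s:=1
H0 returns (-1, 1)
H1 returns ((-1, 1), ())
H2 returns ((-1, 1), ())
H3 returns ((-1, 1), ())
= ((-1, 1), ())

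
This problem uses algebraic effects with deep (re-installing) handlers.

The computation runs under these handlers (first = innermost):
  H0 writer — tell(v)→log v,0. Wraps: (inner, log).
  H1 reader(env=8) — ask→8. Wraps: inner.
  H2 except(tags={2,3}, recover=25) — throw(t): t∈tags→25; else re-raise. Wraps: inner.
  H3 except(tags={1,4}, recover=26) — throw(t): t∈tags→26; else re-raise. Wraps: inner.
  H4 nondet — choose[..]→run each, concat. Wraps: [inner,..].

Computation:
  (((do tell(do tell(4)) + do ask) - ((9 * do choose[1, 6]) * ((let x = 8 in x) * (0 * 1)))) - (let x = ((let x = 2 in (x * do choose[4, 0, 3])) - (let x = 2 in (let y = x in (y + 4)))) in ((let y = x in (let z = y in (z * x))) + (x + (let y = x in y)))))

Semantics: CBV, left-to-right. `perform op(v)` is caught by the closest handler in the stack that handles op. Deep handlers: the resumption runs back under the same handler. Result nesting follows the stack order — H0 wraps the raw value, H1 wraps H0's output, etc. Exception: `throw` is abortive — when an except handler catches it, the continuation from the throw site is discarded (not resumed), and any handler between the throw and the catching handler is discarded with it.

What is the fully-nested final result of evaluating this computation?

Answer: [(0, (4, 0)), (-16, (4, 0)), (8, (4, 0)), (0, (4, 0)), (-16, (4, 0)), (8, (4, 0))]

Step-by-step:
tell(4) @ H0 ⇒ log+=4
tell(0) @ H0 ⇒ log+=0
ask @ H1 ⇒ 8
choose[1, 6] @ H4
  branch[0] choose=1:
    choose[4, 0, 3] @ H4
      branch[0] choose=4:
        H0 returns (0, (4, 0))
        H1 returns (0, (4, 0))
        H2 returns (0, (4, 0))
        H3 returns (0, (4, 0))
        H4 returns [(0, (4, 0))]
      branch[1] choose=0:
        H0 returns (-16, (4, 0))
        H1 returns (-16, (4, 0))
        H2 returns (-16, (4, 0))
        H3 returns (-16, (4, 0))
        H4 returns [(-16, (4, 0))]
      branch[2] choose=3:
        H0 returns (8, (4, 0))
        H1 returns (8, (4, 0))
        H2 returns (8, (4, 0))
        H3 returns (8, (4, 0))
        H4 returns [(8, (4, 0))]
  branch[1] choose=6:
    choose[4, 0, 3] @ H4
      branch[0] choose=4:
        H0 returns (0, (4, 0))
        H1 returns (0, (4, 0))
        H2 returns (0, (4, 0))
        H3 returns (0, (4, 0))
        H4 returns [(0, (4, 0))]
      branch[1] choose=0:
        H0 returns (-16, (4, 0))
        H1 returns (-16, (4, 0))
        H2 returns (-16, (4, 0))
        H3 returns (-16, (4, 0))
        H4 returns [(-16, (4, 0))]
      branch[2] choose=3:
        H0 returns (8, (4, 0))
        H1 returns (8, (4, 0))
        H2 returns (8, (4, 0))
        H3 returns (8, (4, 0))
        H4 returns [(8, (4, 0))]
= [(0, (4, 0)), (-16, (4, 0)), (8, (4, 0)), (0, (4, 0)), (-16, (4, 0)), (8, (4, 0))]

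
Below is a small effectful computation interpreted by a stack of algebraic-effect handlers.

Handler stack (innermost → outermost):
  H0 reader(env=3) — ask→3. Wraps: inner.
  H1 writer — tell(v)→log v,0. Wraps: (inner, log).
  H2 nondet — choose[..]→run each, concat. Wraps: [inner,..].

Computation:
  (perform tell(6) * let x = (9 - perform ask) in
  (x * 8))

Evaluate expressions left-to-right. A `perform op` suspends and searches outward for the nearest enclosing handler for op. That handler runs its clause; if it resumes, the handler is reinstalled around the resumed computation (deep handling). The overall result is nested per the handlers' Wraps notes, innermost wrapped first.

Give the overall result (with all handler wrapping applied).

Working:
tell(6) @ H1 ⇒ log+=6
ask @ H0 ⇒ 3
H0 returns 0
H1 returns (0, (6))
H2 returns [(0, (6))]
= [(0, (6))]

Answer: [(0, (6))]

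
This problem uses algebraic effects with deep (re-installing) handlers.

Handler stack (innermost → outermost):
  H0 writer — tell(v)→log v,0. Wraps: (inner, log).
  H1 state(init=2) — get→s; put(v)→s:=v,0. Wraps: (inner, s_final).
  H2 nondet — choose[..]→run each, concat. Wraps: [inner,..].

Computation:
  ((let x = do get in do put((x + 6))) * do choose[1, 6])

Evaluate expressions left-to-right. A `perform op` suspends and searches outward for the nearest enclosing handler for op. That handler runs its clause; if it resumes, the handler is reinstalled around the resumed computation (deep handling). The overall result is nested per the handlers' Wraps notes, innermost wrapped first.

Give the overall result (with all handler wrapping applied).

Step-by-step:
get @ H1 ⇒ 2
put(8) @ H1 ⇒ s:=8
choose[1, 6] @ H2
  branch[0] choose=1:
    H0 returns (0, ())
    H1 returns ((0, ()), 8)
    H2 returns [((0, ()), 8)]
  branch[1] choose=6:
    H0 returns (0, ())
    H1 returns ((0, ()), 8)
    H2 returns [((0, ()), 8)]
= [((0, ()), 8), ((0, ()), 8)]

Answer: [((0, ()), 8), ((0, ()), 8)]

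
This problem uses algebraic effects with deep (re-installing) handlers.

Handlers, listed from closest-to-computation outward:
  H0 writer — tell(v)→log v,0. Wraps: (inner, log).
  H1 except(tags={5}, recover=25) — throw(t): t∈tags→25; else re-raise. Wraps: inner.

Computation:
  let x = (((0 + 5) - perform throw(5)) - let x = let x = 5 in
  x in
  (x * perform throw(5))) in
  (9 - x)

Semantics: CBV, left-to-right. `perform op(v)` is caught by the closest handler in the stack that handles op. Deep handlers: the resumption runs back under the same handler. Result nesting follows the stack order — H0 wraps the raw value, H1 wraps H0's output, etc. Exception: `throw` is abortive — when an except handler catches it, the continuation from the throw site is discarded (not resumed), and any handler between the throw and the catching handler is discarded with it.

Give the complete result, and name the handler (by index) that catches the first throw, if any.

Answer: 25 ; first throw caught by: H1

Evaluation trace:
throw(5) @ H1 caught ⇒ 25
= 25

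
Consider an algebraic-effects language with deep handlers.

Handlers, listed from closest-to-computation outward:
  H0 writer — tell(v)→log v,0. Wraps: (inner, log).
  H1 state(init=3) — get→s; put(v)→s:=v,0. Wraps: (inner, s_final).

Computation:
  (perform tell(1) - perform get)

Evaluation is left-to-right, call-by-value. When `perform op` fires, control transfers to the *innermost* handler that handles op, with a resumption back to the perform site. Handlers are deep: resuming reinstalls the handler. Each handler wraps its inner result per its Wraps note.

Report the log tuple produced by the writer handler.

Answer: (1)

Evaluation trace:
tell(1) @ H0 ⇒ log+=1
get @ H1 ⇒ 3
H0 returns (-3, (1))
H1 returns ((-3, (1)), 3)
= ((-3, (1)), 3)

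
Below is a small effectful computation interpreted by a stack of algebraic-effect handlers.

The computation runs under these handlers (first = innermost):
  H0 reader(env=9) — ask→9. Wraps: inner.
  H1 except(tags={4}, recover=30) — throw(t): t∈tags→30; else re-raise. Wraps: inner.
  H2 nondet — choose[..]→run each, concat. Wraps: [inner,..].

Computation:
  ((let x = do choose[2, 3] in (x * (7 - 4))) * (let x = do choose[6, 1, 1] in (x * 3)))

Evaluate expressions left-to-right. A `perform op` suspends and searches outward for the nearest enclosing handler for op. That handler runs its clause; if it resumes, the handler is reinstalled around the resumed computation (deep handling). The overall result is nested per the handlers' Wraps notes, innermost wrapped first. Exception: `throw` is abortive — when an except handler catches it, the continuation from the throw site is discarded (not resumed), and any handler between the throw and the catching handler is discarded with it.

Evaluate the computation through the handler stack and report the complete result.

Working:
choose[2, 3] @ H2
  branch[0] choose=2:
    choose[6, 1, 1] @ H2
      branch[0] choose=6:
        H0 returns 108
        H1 returns 108
        H2 returns [108]
      branch[1] choose=1:
        H0 returns 18
        H1 returns 18
        H2 returns [18]
      branch[2] choose=1:
        H0 returns 18
        H1 returns 18
        H2 returns [18]
  branch[1] choose=3:
    choose[6, 1, 1] @ H2
      branch[0] choose=6:
        H0 returns 162
        H1 returns 162
        H2 returns [162]
      branch[1] choose=1:
        H0 returns 27
        H1 returns 27
        H2 returns [27]
      branch[2] choose=1:
        H0 returns 27
        H1 returns 27
        H2 returns [27]
= [108, 18, 18, 162, 27, 27]

Answer: [108, 18, 18, 162, 27, 27]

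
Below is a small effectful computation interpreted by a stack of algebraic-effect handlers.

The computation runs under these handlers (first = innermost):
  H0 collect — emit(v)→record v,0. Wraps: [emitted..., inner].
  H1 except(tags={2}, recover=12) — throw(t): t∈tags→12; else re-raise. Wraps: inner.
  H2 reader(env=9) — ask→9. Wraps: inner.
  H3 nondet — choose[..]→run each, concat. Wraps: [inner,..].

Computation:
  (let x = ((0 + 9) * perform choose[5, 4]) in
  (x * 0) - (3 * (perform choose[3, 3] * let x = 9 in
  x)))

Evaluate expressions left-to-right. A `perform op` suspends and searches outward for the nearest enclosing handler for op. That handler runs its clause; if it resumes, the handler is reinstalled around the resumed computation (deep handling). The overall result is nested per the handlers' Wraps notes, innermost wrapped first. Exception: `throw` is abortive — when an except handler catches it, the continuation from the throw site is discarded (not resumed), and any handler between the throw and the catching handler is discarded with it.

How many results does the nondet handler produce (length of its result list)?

Answer: 4

Evaluation trace:
choose[5, 4] @ H3
  branch[0] choose=5:
    choose[3, 3] @ H3
      branch[0] choose=3:
        H0 returns [-81]
        H1 returns [-81]
        H2 returns [-81]
        H3 returns [[-81]]
      branch[1] choose=3:
        H0 returns [-81]
        H1 returns [-81]
        H2 returns [-81]
        H3 returns [[-81]]
  branch[1] choose=4:
    choose[3, 3] @ H3
      branch[0] choose=3:
        H0 returns [-81]
        H1 returns [-81]
        H2 returns [-81]
        H3 returns [[-81]]
      branch[1] choose=3:
        H0 returns [-81]
        H1 returns [-81]
        H2 returns [-81]
        H3 returns [[-81]]
= [[-81], [-81], [-81], [-81]]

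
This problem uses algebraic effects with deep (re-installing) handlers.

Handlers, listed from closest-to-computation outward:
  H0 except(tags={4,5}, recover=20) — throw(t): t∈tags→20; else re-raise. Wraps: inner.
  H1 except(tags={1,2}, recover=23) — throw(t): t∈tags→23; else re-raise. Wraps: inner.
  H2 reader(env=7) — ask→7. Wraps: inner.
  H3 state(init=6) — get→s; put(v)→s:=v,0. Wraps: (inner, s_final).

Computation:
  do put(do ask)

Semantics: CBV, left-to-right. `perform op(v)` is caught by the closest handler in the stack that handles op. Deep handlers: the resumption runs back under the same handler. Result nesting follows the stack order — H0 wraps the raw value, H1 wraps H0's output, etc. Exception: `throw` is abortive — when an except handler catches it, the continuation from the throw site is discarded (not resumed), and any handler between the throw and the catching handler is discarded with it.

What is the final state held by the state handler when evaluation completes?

Answer: 7

Step-by-step:
ask @ H2 ⇒ 7
put(7) @ H3 ⇒ s:=7
H0 returns 0
H1 returns 0
H2 returns 0
H3 returns (0, 7)
= (0, 7)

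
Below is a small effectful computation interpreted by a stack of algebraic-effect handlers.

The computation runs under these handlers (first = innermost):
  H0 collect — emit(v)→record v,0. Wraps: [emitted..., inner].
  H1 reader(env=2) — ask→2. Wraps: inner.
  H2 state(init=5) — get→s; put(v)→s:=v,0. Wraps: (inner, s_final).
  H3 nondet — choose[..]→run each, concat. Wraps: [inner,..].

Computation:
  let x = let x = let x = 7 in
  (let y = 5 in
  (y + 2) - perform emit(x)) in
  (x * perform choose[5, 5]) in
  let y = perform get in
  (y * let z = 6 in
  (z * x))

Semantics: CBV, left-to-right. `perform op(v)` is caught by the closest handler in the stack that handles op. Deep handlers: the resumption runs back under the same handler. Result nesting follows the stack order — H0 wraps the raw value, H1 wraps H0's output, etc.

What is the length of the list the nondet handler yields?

Step-by-step:
emit(7) @ H0 ⇒ out+=7
choose[5, 5] @ H3
  branch[0] choose=5:
    get @ H2 ⇒ 5
    H0 returns [7, 1050]
    H1 returns [7, 1050]
    H2 returns ([7, 1050], 5)
    H3 returns [([7, 1050], 5)]
  branch[1] choose=5:
    get @ H2 ⇒ 5
    H0 returns [7, 1050]
    H1 returns [7, 1050]
    H2 returns ([7, 1050], 5)
    H3 returns [([7, 1050], 5)]
= [([7, 1050], 5), ([7, 1050], 5)]

Answer: 2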